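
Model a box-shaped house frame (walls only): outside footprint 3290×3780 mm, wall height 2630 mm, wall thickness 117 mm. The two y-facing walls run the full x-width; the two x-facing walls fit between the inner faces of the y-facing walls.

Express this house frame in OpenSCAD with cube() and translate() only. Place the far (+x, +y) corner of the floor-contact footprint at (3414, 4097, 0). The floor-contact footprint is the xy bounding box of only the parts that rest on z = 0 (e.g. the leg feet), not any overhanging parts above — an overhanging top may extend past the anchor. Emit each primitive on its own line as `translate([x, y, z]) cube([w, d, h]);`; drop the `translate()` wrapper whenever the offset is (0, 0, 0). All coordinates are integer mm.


translate([124, 317, 0]) cube([3290, 117, 2630]);
translate([124, 3980, 0]) cube([3290, 117, 2630]);
translate([124, 434, 0]) cube([117, 3546, 2630]);
translate([3297, 434, 0]) cube([117, 3546, 2630]);


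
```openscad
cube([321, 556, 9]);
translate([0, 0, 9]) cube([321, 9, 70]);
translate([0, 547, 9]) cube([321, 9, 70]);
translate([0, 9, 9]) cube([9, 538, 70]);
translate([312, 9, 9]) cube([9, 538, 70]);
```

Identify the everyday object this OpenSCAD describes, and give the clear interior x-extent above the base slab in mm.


An open box. The internal width is 303 mm.

A 321×556 base slab with four walls standing on it — an open box. The base is 321 mm wide and the walls are 9 mm thick, so the internal width is 321 − 2 × 9 = 303 mm.


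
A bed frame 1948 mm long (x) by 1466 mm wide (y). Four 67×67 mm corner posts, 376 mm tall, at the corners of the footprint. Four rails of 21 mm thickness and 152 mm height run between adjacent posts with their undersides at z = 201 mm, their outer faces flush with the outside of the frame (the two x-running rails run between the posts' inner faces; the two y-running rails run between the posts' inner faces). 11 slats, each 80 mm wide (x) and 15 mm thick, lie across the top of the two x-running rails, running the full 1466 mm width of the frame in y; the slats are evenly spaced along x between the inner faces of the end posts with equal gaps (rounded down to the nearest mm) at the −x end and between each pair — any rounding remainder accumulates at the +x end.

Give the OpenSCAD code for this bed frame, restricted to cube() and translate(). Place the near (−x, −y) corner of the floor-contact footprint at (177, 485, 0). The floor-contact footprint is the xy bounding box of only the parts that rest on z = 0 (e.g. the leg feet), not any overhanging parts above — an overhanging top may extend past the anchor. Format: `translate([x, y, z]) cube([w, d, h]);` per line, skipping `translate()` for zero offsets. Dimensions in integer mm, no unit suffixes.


translate([177, 485, 0]) cube([67, 67, 376]);
translate([177, 1884, 0]) cube([67, 67, 376]);
translate([2058, 485, 0]) cube([67, 67, 376]);
translate([2058, 1884, 0]) cube([67, 67, 376]);
translate([244, 485, 201]) cube([1814, 21, 152]);
translate([244, 1930, 201]) cube([1814, 21, 152]);
translate([177, 552, 201]) cube([21, 1332, 152]);
translate([2104, 552, 201]) cube([21, 1332, 152]);
translate([321, 485, 353]) cube([80, 1466, 15]);
translate([478, 485, 353]) cube([80, 1466, 15]);
translate([635, 485, 353]) cube([80, 1466, 15]);
translate([792, 485, 353]) cube([80, 1466, 15]);
translate([949, 485, 353]) cube([80, 1466, 15]);
translate([1106, 485, 353]) cube([80, 1466, 15]);
translate([1263, 485, 353]) cube([80, 1466, 15]);
translate([1420, 485, 353]) cube([80, 1466, 15]);
translate([1577, 485, 353]) cube([80, 1466, 15]);
translate([1734, 485, 353]) cube([80, 1466, 15]);
translate([1891, 485, 353]) cube([80, 1466, 15]);


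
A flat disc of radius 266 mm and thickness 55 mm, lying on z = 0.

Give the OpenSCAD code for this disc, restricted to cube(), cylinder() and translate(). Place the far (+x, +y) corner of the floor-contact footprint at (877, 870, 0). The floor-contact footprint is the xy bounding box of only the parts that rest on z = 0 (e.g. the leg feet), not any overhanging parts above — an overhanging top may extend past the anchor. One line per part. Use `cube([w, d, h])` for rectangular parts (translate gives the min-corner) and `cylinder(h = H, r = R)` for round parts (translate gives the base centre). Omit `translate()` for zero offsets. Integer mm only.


translate([611, 604, 0]) cylinder(h = 55, r = 266);


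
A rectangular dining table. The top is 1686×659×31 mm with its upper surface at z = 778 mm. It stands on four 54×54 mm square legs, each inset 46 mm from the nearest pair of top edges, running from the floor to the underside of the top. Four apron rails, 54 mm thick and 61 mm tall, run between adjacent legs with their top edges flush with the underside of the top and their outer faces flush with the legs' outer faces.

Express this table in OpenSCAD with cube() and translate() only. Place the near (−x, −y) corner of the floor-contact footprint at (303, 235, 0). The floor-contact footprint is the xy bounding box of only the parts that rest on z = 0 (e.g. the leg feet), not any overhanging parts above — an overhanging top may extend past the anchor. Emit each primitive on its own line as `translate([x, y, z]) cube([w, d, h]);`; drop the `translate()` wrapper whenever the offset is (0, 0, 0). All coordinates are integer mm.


// leg_h = 778 - 31 = 747
// apron z = 747 - 61 = 686
translate([257, 189, 747]) cube([1686, 659, 31]);
translate([303, 235, 0]) cube([54, 54, 747]);
translate([1843, 235, 0]) cube([54, 54, 747]);
translate([303, 748, 0]) cube([54, 54, 747]);
translate([1843, 748, 0]) cube([54, 54, 747]);
translate([357, 235, 686]) cube([1486, 54, 61]);
translate([357, 748, 686]) cube([1486, 54, 61]);
translate([303, 289, 686]) cube([54, 459, 61]);
translate([1843, 289, 686]) cube([54, 459, 61]);


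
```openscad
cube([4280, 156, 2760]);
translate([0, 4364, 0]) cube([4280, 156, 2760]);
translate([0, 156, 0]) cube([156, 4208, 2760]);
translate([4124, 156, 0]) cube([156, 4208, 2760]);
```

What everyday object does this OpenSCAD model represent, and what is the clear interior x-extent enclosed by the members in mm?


A house (or room) frame. The interior width is 3968 mm.

Four 2760 mm walls enclosing a rectangle with no floor or roof — a room or house frame. Outside width is 4280 mm and wall thickness is 156 mm, so the interior width is 4280 − 2 × 156 = 3968 mm.


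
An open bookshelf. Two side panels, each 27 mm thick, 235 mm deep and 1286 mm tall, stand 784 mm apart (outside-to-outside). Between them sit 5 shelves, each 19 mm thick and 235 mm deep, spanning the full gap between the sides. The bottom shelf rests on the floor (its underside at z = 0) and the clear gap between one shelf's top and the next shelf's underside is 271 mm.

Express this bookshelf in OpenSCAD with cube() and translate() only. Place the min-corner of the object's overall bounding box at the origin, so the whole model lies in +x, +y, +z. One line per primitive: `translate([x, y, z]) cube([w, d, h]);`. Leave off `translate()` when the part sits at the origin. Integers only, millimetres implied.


cube([27, 235, 1286]);
translate([757, 0, 0]) cube([27, 235, 1286]);
translate([27, 0, 0]) cube([730, 235, 19]);
translate([27, 0, 290]) cube([730, 235, 19]);
translate([27, 0, 580]) cube([730, 235, 19]);
translate([27, 0, 870]) cube([730, 235, 19]);
translate([27, 0, 1160]) cube([730, 235, 19]);


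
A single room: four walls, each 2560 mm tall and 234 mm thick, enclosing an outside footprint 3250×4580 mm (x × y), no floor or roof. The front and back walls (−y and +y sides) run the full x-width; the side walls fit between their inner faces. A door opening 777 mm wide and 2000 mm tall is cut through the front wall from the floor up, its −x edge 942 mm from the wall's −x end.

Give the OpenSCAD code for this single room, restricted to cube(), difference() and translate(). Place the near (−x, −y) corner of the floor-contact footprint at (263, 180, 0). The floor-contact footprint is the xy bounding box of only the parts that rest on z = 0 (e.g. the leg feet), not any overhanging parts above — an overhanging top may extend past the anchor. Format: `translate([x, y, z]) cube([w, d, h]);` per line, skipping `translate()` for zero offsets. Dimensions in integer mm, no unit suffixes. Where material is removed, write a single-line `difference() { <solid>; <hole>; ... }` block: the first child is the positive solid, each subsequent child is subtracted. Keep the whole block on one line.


difference() { translate([263, 180, 0]) cube([3250, 234, 2560]); translate([1205, 180, 0]) cube([777, 234, 2000]); }
translate([263, 4526, 0]) cube([3250, 234, 2560]);
translate([263, 414, 0]) cube([234, 4112, 2560]);
translate([3279, 414, 0]) cube([234, 4112, 2560]);


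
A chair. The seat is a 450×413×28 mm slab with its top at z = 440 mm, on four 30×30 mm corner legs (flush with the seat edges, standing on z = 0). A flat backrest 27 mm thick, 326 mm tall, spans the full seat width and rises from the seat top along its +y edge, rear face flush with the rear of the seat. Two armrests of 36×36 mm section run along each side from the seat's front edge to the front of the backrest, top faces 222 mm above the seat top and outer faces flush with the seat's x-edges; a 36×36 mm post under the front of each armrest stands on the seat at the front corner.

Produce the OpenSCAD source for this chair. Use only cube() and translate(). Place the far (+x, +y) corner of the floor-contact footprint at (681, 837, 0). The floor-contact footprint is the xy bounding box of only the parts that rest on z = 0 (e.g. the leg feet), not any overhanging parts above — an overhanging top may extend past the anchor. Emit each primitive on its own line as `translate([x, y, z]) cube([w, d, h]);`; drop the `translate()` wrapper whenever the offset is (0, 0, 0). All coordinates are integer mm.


translate([231, 424, 412]) cube([450, 413, 28]);
translate([231, 424, 0]) cube([30, 30, 412]);
translate([651, 424, 0]) cube([30, 30, 412]);
translate([231, 807, 0]) cube([30, 30, 412]);
translate([651, 807, 0]) cube([30, 30, 412]);
translate([231, 810, 440]) cube([450, 27, 326]);
translate([231, 424, 626]) cube([36, 386, 36]);
translate([645, 424, 626]) cube([36, 386, 36]);
translate([231, 424, 440]) cube([36, 36, 186]);
translate([645, 424, 440]) cube([36, 36, 186]);


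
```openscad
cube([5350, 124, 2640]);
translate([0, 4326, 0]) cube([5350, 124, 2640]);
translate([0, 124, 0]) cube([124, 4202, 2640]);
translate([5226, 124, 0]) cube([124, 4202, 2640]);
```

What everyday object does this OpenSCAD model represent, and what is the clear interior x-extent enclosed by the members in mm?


A house (or room) frame. The interior width is 5102 mm.

Four 2640 mm walls enclosing a rectangle with no floor or roof — a room or house frame. Outside width is 5350 mm and wall thickness is 124 mm, so the interior width is 5350 − 2 × 124 = 5102 mm.


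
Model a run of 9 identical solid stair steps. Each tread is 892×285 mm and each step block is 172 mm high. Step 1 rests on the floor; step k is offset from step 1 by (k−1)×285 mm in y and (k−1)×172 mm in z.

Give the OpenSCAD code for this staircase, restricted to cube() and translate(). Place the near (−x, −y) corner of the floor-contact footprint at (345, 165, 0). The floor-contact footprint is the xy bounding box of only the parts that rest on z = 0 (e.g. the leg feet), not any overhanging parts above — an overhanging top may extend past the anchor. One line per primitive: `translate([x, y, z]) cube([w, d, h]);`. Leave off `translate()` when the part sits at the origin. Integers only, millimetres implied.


translate([345, 165, 0]) cube([892, 285, 172]);
translate([345, 450, 172]) cube([892, 285, 172]);
translate([345, 735, 344]) cube([892, 285, 172]);
translate([345, 1020, 516]) cube([892, 285, 172]);
translate([345, 1305, 688]) cube([892, 285, 172]);
translate([345, 1590, 860]) cube([892, 285, 172]);
translate([345, 1875, 1032]) cube([892, 285, 172]);
translate([345, 2160, 1204]) cube([892, 285, 172]);
translate([345, 2445, 1376]) cube([892, 285, 172]);


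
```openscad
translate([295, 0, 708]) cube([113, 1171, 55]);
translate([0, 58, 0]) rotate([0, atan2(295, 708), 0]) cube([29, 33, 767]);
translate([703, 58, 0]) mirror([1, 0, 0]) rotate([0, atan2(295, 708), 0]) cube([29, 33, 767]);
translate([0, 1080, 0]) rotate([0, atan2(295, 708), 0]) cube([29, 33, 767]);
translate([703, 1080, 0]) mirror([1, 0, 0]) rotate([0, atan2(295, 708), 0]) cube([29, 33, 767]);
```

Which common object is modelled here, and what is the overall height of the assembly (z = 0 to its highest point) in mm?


A sawhorse. The overall height is 763 mm.

A beam across two mirrored pairs of raked legs — a sawhorse. The beam's underside is at z = 708 (matching the legs' vertical rise in atan2(295, 708)) and the beam is 55 mm tall, so its top is at 708 + 55 = 763 mm. The raked legs top out at the beam's underside, so that is the highest point.


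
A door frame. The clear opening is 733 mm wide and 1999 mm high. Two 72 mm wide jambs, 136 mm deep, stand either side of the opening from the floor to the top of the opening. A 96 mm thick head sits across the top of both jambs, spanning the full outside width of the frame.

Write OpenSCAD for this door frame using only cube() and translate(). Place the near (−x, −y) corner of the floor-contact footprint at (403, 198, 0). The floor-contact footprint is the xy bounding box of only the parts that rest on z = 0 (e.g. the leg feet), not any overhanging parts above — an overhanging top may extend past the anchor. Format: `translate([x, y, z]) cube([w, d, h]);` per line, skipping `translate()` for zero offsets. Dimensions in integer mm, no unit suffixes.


translate([403, 198, 0]) cube([72, 136, 1999]);
translate([1208, 198, 0]) cube([72, 136, 1999]);
translate([403, 198, 1999]) cube([877, 136, 96]);


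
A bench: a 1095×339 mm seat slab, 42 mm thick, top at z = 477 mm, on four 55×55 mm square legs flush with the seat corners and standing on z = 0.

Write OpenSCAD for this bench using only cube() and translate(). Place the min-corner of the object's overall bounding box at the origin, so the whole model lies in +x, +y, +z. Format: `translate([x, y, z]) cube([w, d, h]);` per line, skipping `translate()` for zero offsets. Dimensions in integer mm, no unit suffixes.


translate([0, 0, 435]) cube([1095, 339, 42]);
cube([55, 55, 435]);
translate([0, 284, 0]) cube([55, 55, 435]);
translate([1040, 0, 0]) cube([55, 55, 435]);
translate([1040, 284, 0]) cube([55, 55, 435]);


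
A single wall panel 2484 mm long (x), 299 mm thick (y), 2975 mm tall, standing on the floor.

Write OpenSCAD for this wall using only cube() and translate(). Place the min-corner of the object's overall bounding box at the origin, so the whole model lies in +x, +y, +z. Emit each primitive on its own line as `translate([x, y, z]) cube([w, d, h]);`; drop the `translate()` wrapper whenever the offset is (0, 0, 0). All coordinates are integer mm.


cube([2484, 299, 2975]);


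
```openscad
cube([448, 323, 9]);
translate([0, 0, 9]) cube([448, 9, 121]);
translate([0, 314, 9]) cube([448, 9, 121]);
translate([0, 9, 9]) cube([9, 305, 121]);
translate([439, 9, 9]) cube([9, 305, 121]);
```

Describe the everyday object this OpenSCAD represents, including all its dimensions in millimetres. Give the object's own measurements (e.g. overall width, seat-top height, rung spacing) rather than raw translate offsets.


An open-topped rectangular box: outside dimensions 448×323×130 mm, with a uniform wall and base thickness of 9 mm. The base is a full 448×323 slab on the floor; four walls sit on top of the base. The front and back walls (the −y and +y sides) span the full width; the two side walls fit between them.


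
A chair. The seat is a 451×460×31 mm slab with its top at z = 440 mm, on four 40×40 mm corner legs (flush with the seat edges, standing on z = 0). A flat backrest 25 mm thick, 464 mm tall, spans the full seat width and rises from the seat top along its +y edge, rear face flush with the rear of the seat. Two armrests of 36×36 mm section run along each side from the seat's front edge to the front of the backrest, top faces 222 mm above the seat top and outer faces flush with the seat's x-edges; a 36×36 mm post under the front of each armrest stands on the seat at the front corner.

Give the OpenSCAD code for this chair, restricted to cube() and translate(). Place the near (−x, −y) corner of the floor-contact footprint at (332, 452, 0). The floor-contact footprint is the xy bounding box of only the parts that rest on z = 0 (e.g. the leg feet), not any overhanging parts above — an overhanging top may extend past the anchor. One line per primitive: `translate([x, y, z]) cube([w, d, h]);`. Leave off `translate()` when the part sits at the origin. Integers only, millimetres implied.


translate([332, 452, 409]) cube([451, 460, 31]);
translate([332, 452, 0]) cube([40, 40, 409]);
translate([743, 452, 0]) cube([40, 40, 409]);
translate([332, 872, 0]) cube([40, 40, 409]);
translate([743, 872, 0]) cube([40, 40, 409]);
translate([332, 887, 440]) cube([451, 25, 464]);
translate([332, 452, 626]) cube([36, 435, 36]);
translate([747, 452, 626]) cube([36, 435, 36]);
translate([332, 452, 440]) cube([36, 36, 186]);
translate([747, 452, 440]) cube([36, 36, 186]);


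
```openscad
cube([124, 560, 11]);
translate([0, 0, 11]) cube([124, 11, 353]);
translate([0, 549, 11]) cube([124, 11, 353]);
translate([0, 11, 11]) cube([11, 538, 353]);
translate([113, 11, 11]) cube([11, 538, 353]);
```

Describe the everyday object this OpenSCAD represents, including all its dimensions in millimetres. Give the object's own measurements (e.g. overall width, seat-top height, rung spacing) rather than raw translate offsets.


An open-topped rectangular box: outside dimensions 124×560×364 mm, with a uniform wall and base thickness of 11 mm. The base is a full 124×560 slab on the floor; four walls sit on top of the base. The front and back walls (the −y and +y sides) span the full width; the two side walls fit between them.


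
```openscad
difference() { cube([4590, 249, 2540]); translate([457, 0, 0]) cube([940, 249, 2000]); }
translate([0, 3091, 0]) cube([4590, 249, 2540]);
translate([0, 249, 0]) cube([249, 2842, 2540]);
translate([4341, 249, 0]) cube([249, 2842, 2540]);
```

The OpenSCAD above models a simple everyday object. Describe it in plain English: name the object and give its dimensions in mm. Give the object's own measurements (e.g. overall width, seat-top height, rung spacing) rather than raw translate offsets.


A single room: four walls, each 2540 mm tall and 249 mm thick, enclosing an outside footprint 4590×3340 mm (x × y), no floor or roof. The front and back walls (−y and +y sides) run the full x-width; the side walls fit between their inner faces. A door opening 940 mm wide and 2000 mm tall is cut through the front wall from the floor up, its −x edge 457 mm from the wall's −x end.


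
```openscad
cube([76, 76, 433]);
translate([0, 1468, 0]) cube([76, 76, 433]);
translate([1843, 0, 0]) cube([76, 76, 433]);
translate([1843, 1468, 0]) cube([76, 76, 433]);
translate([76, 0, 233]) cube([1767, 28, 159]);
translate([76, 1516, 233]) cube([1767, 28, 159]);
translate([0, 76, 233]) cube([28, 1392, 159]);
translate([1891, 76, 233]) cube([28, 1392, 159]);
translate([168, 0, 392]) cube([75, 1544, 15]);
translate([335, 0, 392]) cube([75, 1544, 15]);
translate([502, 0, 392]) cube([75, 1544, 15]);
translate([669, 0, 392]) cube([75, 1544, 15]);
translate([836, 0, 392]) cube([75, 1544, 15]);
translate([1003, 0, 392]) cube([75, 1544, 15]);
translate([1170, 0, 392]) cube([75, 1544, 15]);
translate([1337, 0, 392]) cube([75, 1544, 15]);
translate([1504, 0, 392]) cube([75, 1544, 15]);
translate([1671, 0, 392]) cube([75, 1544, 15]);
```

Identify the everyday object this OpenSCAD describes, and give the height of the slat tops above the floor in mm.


A bed frame. The slat-top height is 407 mm.

Four posts, four rails, and a row of slats — a bed frame. Slats sit on the rails at z = 233 + 159 = 392; with slat thickness 15, the top is 407 mm.


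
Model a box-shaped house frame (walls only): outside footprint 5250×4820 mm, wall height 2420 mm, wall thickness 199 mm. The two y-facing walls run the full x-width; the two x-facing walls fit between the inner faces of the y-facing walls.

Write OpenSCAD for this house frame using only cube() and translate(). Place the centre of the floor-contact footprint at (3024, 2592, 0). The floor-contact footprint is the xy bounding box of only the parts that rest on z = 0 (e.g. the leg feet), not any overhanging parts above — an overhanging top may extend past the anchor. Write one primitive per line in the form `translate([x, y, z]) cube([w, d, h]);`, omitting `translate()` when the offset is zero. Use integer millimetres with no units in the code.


translate([399, 182, 0]) cube([5250, 199, 2420]);
translate([399, 4803, 0]) cube([5250, 199, 2420]);
translate([399, 381, 0]) cube([199, 4422, 2420]);
translate([5450, 381, 0]) cube([199, 4422, 2420]);


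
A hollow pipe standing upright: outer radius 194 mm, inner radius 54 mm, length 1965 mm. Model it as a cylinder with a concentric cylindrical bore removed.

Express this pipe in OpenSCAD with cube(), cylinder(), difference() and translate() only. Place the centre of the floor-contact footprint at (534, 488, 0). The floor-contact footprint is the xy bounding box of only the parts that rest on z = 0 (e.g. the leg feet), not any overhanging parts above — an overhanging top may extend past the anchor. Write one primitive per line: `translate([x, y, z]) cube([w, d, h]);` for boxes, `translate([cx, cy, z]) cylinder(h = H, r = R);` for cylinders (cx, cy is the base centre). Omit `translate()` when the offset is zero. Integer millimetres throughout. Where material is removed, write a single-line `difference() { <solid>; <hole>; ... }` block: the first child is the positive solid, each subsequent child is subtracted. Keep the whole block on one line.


difference() { translate([534, 488, 0]) cylinder(h = 1965, r = 194); translate([534, 488, 0]) cylinder(h = 1965, r = 54); }


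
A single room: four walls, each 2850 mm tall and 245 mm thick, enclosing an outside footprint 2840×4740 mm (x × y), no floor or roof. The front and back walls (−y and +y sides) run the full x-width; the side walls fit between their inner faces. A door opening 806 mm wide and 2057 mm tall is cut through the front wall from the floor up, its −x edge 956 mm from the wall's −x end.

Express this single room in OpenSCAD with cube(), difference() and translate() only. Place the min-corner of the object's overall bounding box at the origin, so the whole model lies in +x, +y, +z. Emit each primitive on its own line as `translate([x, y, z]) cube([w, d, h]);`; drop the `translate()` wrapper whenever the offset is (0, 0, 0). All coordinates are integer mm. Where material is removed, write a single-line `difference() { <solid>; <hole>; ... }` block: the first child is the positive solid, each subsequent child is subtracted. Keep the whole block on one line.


difference() { cube([2840, 245, 2850]); translate([956, 0, 0]) cube([806, 245, 2057]); }
translate([0, 4495, 0]) cube([2840, 245, 2850]);
translate([0, 245, 0]) cube([245, 4250, 2850]);
translate([2595, 245, 0]) cube([245, 4250, 2850]);


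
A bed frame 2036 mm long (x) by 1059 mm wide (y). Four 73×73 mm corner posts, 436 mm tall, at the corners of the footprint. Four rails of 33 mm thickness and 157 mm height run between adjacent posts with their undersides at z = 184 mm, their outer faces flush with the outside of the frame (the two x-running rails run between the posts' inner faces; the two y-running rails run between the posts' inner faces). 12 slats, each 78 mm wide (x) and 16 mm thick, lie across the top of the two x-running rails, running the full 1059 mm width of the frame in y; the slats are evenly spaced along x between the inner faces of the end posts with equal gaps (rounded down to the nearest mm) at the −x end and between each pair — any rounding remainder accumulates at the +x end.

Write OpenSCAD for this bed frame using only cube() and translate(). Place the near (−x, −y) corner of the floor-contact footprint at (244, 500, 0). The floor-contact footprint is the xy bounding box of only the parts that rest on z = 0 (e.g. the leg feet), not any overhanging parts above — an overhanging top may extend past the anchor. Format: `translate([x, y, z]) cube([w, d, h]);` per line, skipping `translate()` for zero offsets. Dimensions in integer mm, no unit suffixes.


translate([244, 500, 0]) cube([73, 73, 436]);
translate([244, 1486, 0]) cube([73, 73, 436]);
translate([2207, 500, 0]) cube([73, 73, 436]);
translate([2207, 1486, 0]) cube([73, 73, 436]);
translate([317, 500, 184]) cube([1890, 33, 157]);
translate([317, 1526, 184]) cube([1890, 33, 157]);
translate([244, 573, 184]) cube([33, 913, 157]);
translate([2247, 573, 184]) cube([33, 913, 157]);
translate([390, 500, 341]) cube([78, 1059, 16]);
translate([541, 500, 341]) cube([78, 1059, 16]);
translate([692, 500, 341]) cube([78, 1059, 16]);
translate([843, 500, 341]) cube([78, 1059, 16]);
translate([994, 500, 341]) cube([78, 1059, 16]);
translate([1145, 500, 341]) cube([78, 1059, 16]);
translate([1296, 500, 341]) cube([78, 1059, 16]);
translate([1447, 500, 341]) cube([78, 1059, 16]);
translate([1598, 500, 341]) cube([78, 1059, 16]);
translate([1749, 500, 341]) cube([78, 1059, 16]);
translate([1900, 500, 341]) cube([78, 1059, 16]);
translate([2051, 500, 341]) cube([78, 1059, 16]);


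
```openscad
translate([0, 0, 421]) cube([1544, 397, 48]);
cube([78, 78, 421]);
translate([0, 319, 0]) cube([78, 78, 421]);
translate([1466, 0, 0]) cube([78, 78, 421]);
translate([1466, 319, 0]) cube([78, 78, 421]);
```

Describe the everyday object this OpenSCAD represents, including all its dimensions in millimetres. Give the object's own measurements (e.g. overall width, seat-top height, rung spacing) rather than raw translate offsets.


A long wooden bench with a 1544 mm (x) × 397 mm (y) seat, 48 mm thick, its top surface 469 mm above the floor. Four 78 mm square legs at the seat corners, flush with the edges, run from z = 0 to the seat underside.


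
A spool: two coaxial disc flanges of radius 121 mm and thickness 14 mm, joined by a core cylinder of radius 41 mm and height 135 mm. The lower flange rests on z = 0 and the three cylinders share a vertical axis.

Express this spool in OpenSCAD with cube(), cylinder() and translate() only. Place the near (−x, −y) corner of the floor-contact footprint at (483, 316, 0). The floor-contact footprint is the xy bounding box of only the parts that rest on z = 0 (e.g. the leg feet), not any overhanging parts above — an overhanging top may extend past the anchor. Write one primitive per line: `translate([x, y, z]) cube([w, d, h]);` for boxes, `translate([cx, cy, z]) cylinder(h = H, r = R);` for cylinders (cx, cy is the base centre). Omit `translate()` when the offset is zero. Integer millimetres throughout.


translate([604, 437, 0]) cylinder(h = 14, r = 121);
translate([604, 437, 14]) cylinder(h = 135, r = 41);
translate([604, 437, 149]) cylinder(h = 14, r = 121);


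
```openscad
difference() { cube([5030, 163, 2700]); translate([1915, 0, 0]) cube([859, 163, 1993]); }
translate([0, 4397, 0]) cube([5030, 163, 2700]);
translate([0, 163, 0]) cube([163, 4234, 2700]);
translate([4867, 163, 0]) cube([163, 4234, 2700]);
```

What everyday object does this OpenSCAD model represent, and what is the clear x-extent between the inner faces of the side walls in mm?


A single room. The interior width is 4704 mm.

Four walls enclosing a rectangle with a door in the front wall — a room. Outside width 5030 minus two 163 mm walls gives 4704 mm.


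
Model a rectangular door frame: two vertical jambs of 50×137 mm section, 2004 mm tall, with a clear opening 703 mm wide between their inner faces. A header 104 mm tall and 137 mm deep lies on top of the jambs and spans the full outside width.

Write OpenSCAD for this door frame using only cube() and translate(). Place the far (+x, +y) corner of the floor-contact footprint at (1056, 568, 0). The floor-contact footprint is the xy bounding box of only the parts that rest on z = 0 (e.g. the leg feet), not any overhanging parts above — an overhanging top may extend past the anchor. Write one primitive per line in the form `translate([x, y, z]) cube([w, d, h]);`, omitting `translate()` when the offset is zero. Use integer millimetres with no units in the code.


translate([253, 431, 0]) cube([50, 137, 2004]);
translate([1006, 431, 0]) cube([50, 137, 2004]);
translate([253, 431, 2004]) cube([803, 137, 104]);


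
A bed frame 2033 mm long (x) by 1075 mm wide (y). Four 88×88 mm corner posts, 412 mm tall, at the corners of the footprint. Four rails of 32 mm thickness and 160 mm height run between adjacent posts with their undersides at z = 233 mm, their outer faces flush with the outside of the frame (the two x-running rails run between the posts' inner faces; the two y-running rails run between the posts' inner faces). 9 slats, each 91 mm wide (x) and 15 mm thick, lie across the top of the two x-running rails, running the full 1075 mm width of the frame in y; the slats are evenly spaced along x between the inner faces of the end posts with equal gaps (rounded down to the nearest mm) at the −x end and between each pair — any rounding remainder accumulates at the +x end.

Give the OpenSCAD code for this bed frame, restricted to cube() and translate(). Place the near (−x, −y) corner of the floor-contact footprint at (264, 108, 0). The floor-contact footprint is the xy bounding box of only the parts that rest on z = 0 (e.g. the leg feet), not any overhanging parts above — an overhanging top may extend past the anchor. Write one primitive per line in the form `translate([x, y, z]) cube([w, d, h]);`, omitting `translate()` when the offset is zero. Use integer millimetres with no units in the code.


translate([264, 108, 0]) cube([88, 88, 412]);
translate([264, 1095, 0]) cube([88, 88, 412]);
translate([2209, 108, 0]) cube([88, 88, 412]);
translate([2209, 1095, 0]) cube([88, 88, 412]);
translate([352, 108, 233]) cube([1857, 32, 160]);
translate([352, 1151, 233]) cube([1857, 32, 160]);
translate([264, 196, 233]) cube([32, 899, 160]);
translate([2265, 196, 233]) cube([32, 899, 160]);
translate([455, 108, 393]) cube([91, 1075, 15]);
translate([649, 108, 393]) cube([91, 1075, 15]);
translate([843, 108, 393]) cube([91, 1075, 15]);
translate([1037, 108, 393]) cube([91, 1075, 15]);
translate([1231, 108, 393]) cube([91, 1075, 15]);
translate([1425, 108, 393]) cube([91, 1075, 15]);
translate([1619, 108, 393]) cube([91, 1075, 15]);
translate([1813, 108, 393]) cube([91, 1075, 15]);
translate([2007, 108, 393]) cube([91, 1075, 15]);


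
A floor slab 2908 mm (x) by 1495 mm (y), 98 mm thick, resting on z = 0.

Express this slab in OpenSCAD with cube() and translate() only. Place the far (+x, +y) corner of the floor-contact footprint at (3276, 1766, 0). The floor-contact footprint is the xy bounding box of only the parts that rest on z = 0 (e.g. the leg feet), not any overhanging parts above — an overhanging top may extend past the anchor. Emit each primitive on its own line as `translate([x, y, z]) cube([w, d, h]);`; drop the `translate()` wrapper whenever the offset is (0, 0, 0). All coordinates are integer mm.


translate([368, 271, 0]) cube([2908, 1495, 98]);


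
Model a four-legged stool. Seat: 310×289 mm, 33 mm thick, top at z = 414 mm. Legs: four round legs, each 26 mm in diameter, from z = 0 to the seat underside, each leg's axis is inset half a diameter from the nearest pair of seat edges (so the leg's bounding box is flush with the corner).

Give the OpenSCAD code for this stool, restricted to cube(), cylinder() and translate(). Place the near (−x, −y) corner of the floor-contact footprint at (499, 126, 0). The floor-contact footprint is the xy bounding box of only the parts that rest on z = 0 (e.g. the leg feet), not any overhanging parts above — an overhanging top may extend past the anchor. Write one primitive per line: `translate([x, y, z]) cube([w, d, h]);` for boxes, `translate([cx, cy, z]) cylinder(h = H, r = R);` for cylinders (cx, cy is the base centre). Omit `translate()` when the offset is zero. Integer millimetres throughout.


translate([499, 126, 381]) cube([310, 289, 33]);
translate([512, 139, 0]) cylinder(h = 381, r = 13);
translate([796, 139, 0]) cylinder(h = 381, r = 13);
translate([512, 402, 0]) cylinder(h = 381, r = 13);
translate([796, 402, 0]) cylinder(h = 381, r = 13);


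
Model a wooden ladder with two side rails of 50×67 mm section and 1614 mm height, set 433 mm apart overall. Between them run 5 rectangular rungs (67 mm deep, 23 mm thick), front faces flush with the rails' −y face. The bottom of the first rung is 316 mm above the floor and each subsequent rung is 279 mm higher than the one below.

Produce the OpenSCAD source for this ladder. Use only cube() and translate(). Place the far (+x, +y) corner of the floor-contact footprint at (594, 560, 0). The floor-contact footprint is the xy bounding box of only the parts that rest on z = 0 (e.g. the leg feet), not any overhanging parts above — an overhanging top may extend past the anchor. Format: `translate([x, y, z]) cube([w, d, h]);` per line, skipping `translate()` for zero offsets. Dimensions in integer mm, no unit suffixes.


translate([161, 493, 0]) cube([50, 67, 1614]);
translate([544, 493, 0]) cube([50, 67, 1614]);
translate([211, 493, 316]) cube([333, 67, 23]);
translate([211, 493, 595]) cube([333, 67, 23]);
translate([211, 493, 874]) cube([333, 67, 23]);
translate([211, 493, 1153]) cube([333, 67, 23]);
translate([211, 493, 1432]) cube([333, 67, 23]);


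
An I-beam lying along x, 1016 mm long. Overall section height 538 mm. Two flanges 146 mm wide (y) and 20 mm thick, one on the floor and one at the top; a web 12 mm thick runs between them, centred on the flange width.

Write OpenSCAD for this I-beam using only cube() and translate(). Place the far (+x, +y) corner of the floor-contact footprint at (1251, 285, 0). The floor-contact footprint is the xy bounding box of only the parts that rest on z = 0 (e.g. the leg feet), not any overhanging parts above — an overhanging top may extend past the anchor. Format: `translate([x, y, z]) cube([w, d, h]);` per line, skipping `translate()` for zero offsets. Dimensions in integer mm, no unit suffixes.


translate([235, 139, 0]) cube([1016, 146, 20]);
translate([235, 206, 20]) cube([1016, 12, 498]);
translate([235, 139, 518]) cube([1016, 146, 20]);


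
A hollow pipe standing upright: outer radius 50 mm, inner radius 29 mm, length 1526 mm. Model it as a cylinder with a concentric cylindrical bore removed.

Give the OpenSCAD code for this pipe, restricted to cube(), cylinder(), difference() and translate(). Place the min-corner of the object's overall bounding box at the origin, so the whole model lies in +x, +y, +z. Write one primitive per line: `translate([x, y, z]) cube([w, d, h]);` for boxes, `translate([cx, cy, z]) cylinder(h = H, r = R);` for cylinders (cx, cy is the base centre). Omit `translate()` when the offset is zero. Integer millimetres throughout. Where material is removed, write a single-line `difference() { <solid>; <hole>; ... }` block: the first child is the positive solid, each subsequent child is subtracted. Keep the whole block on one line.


difference() { translate([50, 50, 0]) cylinder(h = 1526, r = 50); translate([50, 50, 0]) cylinder(h = 1526, r = 29); }


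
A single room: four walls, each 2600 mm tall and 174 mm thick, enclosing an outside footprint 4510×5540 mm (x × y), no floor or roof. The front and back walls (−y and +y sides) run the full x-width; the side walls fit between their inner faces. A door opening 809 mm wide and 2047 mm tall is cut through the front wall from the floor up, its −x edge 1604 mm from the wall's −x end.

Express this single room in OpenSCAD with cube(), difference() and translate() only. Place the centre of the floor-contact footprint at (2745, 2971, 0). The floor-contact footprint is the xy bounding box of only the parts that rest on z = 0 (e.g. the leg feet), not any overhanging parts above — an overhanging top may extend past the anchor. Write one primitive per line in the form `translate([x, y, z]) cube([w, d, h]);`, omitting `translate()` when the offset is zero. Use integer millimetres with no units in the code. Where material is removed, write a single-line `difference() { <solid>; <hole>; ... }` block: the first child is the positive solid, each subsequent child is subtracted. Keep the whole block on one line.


difference() { translate([490, 201, 0]) cube([4510, 174, 2600]); translate([2094, 201, 0]) cube([809, 174, 2047]); }
translate([490, 5567, 0]) cube([4510, 174, 2600]);
translate([490, 375, 0]) cube([174, 5192, 2600]);
translate([4826, 375, 0]) cube([174, 5192, 2600]);


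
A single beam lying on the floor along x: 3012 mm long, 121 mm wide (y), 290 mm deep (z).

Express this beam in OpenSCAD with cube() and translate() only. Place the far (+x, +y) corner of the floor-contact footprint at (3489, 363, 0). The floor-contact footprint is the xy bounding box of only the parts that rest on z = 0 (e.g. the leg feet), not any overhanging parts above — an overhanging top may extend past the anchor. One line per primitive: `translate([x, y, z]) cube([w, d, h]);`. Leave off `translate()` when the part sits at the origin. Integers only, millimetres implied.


translate([477, 242, 0]) cube([3012, 121, 290]);


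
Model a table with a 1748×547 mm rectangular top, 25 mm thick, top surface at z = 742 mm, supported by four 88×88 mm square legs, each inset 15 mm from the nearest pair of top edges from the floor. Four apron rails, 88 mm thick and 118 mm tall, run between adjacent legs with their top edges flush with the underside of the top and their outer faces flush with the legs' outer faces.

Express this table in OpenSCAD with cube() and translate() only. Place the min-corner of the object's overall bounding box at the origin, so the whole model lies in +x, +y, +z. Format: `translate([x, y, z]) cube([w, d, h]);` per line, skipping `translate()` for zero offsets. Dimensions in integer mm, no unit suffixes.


translate([0, 0, 717]) cube([1748, 547, 25]);
translate([15, 15, 0]) cube([88, 88, 717]);
translate([1645, 15, 0]) cube([88, 88, 717]);
translate([15, 444, 0]) cube([88, 88, 717]);
translate([1645, 444, 0]) cube([88, 88, 717]);
translate([103, 15, 599]) cube([1542, 88, 118]);
translate([103, 444, 599]) cube([1542, 88, 118]);
translate([15, 103, 599]) cube([88, 341, 118]);
translate([1645, 103, 599]) cube([88, 341, 118]);


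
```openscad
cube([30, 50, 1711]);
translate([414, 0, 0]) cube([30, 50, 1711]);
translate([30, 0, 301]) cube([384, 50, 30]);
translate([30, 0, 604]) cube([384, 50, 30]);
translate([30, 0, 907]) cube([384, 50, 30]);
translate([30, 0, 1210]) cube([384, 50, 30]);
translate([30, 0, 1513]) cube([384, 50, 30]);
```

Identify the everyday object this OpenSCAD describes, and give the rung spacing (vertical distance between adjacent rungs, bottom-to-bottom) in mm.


A ladder. The rung spacing is 303 mm.

Two tall 30×50 posts with 5 short bars between them — a ladder. Adjacent rungs sit at z = 301 and z = 604, so the spacing is 604 − 301 = 303 mm.


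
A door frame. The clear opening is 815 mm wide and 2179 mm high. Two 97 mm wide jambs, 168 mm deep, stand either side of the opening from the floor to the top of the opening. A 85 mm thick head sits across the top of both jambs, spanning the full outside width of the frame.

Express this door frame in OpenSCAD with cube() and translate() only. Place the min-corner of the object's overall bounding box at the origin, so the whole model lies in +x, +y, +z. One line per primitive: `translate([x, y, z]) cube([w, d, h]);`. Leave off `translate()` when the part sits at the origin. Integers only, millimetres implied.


cube([97, 168, 2179]);
translate([912, 0, 0]) cube([97, 168, 2179]);
translate([0, 0, 2179]) cube([1009, 168, 85]);
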